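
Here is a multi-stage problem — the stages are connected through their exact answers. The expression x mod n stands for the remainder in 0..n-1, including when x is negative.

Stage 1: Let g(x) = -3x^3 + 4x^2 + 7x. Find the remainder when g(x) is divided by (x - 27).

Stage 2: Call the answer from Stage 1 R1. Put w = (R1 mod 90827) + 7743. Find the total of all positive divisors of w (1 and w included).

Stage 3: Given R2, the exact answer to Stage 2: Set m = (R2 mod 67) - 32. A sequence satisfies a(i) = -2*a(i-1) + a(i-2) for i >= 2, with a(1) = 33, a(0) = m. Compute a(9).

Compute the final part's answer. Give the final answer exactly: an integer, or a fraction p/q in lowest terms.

35769

Stage 1: remainder = value at the root: -3*(27)^3 + 4*(27)^2 + 7*(27)^1 = (-59049) + (2916) + (189) = -55944; answer -55944
Stage 2: R1 = -55944; w = 42626; 42626 = 2 * 21313; sigma = (1 + 2) * (1 + 21313) = 3 * 21314 = 63942; answer 63942
Stage 3: R2 = 63942; m = -8; a(2) = -2*(33) + 1*(-8) = -74; iterating: a(2)=-74, a(3)=181, a(4)=-436, a(5)=1053, a(6)=-2542, a(7)=6137, a(8)=-14816, a(9)=35769; answer 35769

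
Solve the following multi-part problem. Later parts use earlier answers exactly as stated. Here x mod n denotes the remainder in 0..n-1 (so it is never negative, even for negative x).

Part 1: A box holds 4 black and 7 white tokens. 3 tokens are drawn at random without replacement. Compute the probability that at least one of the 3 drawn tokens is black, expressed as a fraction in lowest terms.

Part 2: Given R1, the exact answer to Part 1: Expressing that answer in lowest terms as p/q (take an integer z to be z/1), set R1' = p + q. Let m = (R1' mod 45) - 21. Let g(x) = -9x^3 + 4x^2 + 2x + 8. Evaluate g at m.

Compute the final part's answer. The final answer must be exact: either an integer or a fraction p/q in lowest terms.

Part 1: total draws C(11,3) = 165; complement C(7,3) = 35; favorable 165 - 35 = 130; P = 26/33; answer 26/33
Part 2: R1 = 26/33; threaded value p + q = 59; m = -7; -9*(-7)^3 + 4*(-7)^2 + 2*(-7)^1 + 8 = (3087) + (196) + (-14) + (8) = 3277; answer 3277

3277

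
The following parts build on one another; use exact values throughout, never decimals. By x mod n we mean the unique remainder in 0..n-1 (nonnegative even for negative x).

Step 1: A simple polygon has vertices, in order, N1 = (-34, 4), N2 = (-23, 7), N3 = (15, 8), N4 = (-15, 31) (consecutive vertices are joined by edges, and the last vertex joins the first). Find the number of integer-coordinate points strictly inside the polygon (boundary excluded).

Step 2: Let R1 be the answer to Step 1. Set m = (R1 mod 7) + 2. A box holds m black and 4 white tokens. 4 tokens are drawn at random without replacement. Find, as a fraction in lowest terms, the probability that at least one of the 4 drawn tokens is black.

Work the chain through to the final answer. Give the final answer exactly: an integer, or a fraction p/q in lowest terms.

Step 1: cross terms: (-34*7 - -23*4)=-146, (-23*8 - 15*7)=-289, (15*31 - -15*8)=585, (-15*4 - -34*31)=994; twice the area = |1144| = 1144; area = 572; boundary points = 1 + 1 + 1 + 1 = 4; strictly interior points = area - boundary/2 + 1 = 571; answer 571
Step 2: R1 = 571; m = 6; total draws C(10,4) = 210; complement C(4,4) = 1; favorable 210 - 1 = 209; P = 209/210; answer 209/210

209/210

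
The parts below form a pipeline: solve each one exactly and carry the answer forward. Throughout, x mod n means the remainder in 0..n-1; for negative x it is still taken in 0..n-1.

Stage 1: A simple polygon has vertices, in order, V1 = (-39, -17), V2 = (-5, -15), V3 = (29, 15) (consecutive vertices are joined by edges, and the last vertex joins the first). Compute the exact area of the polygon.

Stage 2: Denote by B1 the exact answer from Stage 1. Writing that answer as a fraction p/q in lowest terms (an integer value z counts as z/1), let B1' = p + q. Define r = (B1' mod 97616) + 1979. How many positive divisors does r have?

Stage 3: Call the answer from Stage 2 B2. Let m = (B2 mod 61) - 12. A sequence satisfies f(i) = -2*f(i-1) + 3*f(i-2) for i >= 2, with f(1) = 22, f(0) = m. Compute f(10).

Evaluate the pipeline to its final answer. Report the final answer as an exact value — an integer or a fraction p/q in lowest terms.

-383816

Stage 1: cross terms: (-39*-15 - -5*-17)=500, (-5*15 - 29*-15)=360, (29*-17 - -39*15)=92; twice the area = |952| = 952; area = 476; answer 476
Stage 2: B1 = 476; threaded value p + q = 477; r = 2456; 2456 = 2^3 * 307; number of divisors = (3+1) * (1+1) = 8; answer 8
Stage 3: B2 = 8; m = -4; f(2) = -2*(22) + 3*(-4) = -56; iterating: f(2)=-56, f(3)=178, f(4)=-524, f(5)=1582, f(6)=-4736, f(7)=14218, f(8)=-42644, f(9)=127942, f(10)=-383816; answer -383816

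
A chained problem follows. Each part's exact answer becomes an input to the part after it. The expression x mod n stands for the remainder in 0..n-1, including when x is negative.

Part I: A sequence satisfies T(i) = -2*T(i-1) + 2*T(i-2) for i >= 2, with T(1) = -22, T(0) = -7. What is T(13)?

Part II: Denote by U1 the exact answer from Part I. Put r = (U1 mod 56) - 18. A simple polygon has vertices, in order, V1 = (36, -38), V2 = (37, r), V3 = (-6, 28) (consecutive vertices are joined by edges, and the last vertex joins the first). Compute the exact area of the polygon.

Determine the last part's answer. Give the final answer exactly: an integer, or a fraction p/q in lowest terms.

Part I: T(2) = -2*(-22) + 2*(-7) = 30; iterating: T(2)=30, T(3)=-104, T(4)=268, T(5)=-744, T(6)=2024, T(7)=-5536, T(8)=15120, T(9)=-41312, T(10)=112864, T(11)=-308352, T(12)=842432, T(13)=-2301568; answer -2301568
Part II: U1 = -2301568; r = 14; cross terms: (36*14 - 37*-38)=1910, (37*28 - -6*14)=1120, (-6*-38 - 36*28)=-780; twice the area = |2250| = 2250; area = 1125; answer 1125

1125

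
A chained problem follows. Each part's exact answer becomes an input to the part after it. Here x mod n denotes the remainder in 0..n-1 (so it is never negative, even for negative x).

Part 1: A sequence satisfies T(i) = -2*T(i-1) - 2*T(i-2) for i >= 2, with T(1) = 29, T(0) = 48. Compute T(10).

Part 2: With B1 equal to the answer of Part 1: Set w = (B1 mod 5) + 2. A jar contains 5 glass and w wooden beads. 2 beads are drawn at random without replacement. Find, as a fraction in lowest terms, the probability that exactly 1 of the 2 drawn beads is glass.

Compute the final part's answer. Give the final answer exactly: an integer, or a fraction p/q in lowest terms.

Part 1: T(2) = -2*(29) - 2*(48) = -154; iterating: T(2)=-154, T(3)=250, T(4)=-192, T(5)=-116, T(6)=616, T(7)=-1000, T(8)=768, T(9)=464, T(10)=-2464; answer -2464
Part 2: B1 = -2464; w = 3; total draws C(8,2) = 28; favorable C(5,1)*C(3,1) = 15; P = 15/28; answer 15/28

15/28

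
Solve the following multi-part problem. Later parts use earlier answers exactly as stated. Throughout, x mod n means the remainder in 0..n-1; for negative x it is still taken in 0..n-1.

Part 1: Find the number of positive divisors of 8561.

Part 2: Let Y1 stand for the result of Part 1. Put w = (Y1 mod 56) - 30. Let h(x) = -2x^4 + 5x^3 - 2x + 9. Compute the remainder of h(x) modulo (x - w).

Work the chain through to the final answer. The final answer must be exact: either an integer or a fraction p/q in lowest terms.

-1001771

Part 1: 8561 = 7 * 1223; number of divisors = (1+1) * (1+1) = 4; answer 4
Part 2: Y1 = 4; w = -26; remainder = value at the root: -2*(-26)^4 + 5*(-26)^3 - 2*(-26)^1 + 9 = (-913952) + (-87880) + (52) + (9) = -1001771; answer -1001771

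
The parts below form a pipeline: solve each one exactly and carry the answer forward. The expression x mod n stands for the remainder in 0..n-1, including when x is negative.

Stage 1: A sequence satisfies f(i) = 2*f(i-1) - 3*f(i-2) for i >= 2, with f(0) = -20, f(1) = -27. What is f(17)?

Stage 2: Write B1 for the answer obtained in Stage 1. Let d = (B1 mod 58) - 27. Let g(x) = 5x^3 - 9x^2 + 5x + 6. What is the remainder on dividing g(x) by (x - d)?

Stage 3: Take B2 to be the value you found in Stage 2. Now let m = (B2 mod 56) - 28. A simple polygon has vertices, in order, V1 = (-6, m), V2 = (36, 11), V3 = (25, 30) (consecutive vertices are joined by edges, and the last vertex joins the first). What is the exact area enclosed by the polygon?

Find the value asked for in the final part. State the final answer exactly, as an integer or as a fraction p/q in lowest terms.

1007/2

Stage 1: f(2) = 2*(-27) - 3*(-20) = 6; iterating: f(2)=6, f(3)=93, f(4)=168, f(5)=57, f(6)=-390, f(7)=-951, f(8)=-732, f(9)=1389, f(10)=4974, f(11)=5781, f(12)=-3360, f(13)=-24063, f(14)=-38046, f(15)=-3903, f(16)=106332, f(17)=224373; answer 224373
Stage 2: B1 = 224373; d = 2; remainder = value at the root: 5*(2)^3 - 9*(2)^2 + 5*(2)^1 + 6 = (40) + (-36) + (10) + (6) = 20; answer 20
Stage 3: B2 = 20; m = -8; cross terms: (-6*11 - 36*-8)=222, (36*30 - 25*11)=805, (25*-8 - -6*30)=-20; twice the area = |1007| = 1007; area = 1007/2; answer 1007/2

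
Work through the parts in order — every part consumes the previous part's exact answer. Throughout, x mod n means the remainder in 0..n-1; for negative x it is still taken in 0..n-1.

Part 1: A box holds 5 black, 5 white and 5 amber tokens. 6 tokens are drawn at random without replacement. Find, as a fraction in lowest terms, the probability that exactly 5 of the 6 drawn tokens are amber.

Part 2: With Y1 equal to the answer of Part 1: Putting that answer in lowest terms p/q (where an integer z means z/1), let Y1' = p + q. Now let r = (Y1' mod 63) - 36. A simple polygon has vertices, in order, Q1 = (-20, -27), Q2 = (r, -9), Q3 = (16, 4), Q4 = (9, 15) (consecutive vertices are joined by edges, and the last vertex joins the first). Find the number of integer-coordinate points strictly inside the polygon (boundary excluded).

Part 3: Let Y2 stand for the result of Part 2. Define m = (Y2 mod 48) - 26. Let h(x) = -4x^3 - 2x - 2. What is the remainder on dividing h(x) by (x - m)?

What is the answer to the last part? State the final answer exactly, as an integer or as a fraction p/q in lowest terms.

Part 1: total draws C(15,6) = 5005; favorable C(5,5)*C(10,1) = 10; P = 2/1001; answer 2/1001
Part 2: Y1 = 2/1001; threaded value p + q = 1003; r = 22; cross terms: (-20*-9 - 22*-27)=774, (22*4 - 16*-9)=232, (16*15 - 9*4)=204, (9*-27 - -20*15)=57; twice the area = |1267| = 1267; area = 1267/2; boundary points = 6 + 1 + 1 + 1 = 9; strictly interior points = area - boundary/2 + 1 = 630; answer 630
Part 3: Y2 = 630; m = -20; remainder = value at the root: -4*(-20)^3 - 2*(-20)^1 - 2 = (32000) + (40) + (-2) = 32038; answer 32038

32038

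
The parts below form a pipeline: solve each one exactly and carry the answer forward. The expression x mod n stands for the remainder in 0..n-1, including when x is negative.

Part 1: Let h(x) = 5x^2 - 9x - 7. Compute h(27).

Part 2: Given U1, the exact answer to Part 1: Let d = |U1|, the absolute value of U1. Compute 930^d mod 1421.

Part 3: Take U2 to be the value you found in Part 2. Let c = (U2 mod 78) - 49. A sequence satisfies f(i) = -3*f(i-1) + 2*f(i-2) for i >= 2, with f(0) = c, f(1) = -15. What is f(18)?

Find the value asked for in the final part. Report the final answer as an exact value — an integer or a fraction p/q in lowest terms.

-14228818953

Part 1: 5*(27)^2 - 9*(27)^1 - 7 = (3645) + (-243) + (-7) = 3395; answer 3395
Part 2: U1 = 3395; d = 3395; squarings mod 1421: 930^1=930, 930^2=932, 930^4=393, 930^8=981, 930^16=344, 930^32=393, 930^64=981, 930^128=344, 930^256=393, 930^512=981, 930^1024=344, 930^2048=393; 930^3395 = 930^1 * 930^2 * 930^64 * 930^256 * 930^1024 * 930^2048 = 244 (mod 1421); answer 244
Part 3: U2 = 244; c = -39; f(2) = -3*(-15) + 2*(-39) = -33; iterating: f(2)=-33, f(3)=69, f(4)=-273, f(5)=957, f(6)=-3417, f(7)=12165, f(8)=-43329, f(9)=154317, f(10)=-549609, f(11)=1957461, f(12)=-6971601, f(13)=24829725, f(14)=-88432377, f(15)=314956581, f(16)=-1121734497, f(17)=3995116653, f(18)=-14228818953; answer -14228818953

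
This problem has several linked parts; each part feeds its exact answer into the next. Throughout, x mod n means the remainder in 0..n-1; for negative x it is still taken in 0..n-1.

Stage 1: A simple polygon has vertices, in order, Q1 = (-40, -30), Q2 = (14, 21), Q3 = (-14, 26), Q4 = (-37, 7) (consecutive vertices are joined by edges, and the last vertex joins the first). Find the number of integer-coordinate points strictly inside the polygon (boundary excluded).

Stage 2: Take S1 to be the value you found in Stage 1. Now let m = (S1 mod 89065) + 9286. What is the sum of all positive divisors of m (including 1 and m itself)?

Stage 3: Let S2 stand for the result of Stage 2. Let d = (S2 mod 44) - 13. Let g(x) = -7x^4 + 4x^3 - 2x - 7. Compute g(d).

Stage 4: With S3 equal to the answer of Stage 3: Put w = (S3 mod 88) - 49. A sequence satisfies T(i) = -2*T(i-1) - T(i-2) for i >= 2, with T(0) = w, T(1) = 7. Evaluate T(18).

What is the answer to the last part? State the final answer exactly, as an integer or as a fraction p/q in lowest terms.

Stage 1: cross terms: (-40*21 - 14*-30)=-420, (14*26 - -14*21)=658, (-14*7 - -37*26)=864, (-37*-30 - -40*7)=1390; twice the area = |2492| = 2492; area = 1246; boundary points = 3 + 1 + 1 + 1 = 6; strictly interior points = area - boundary/2 + 1 = 1244; answer 1244
Stage 2: S1 = 1244; m = 10530; 10530 = 2 * 3^4 * 5 * 13; sigma = (1 + 2) * (1 + 3 + 9 + 27 + 81) * (1 + 5) * (1 + 13) = 3 * 121 * 6 * 14 = 30492; answer 30492
Stage 3: S2 = 30492; d = -13; -7*(-13)^4 + 4*(-13)^3 - 2*(-13)^1 - 7 = (-199927) + (-8788) + (26) + (-7) = -208696; answer -208696
Stage 4: S3 = -208696; w = -9; T(2) = -2*(7) - 1*(-9) = -5; iterating: T(2)=-5, T(3)=3, T(4)=-1, T(5)=-1, T(6)=3, T(7)=-5, T(8)=7, T(9)=-9, T(10)=11, T(11)=-13, T(12)=15, T(13)=-17, T(14)=19, T(15)=-21, T(16)=23, T(17)=-25, T(18)=27; answer 27

27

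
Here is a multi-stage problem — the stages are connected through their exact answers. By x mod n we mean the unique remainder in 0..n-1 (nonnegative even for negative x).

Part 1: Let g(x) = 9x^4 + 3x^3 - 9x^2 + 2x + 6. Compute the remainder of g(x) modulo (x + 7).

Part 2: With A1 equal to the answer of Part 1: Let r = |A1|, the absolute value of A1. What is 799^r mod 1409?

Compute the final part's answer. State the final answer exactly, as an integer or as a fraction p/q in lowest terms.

803

Part 1: remainder = value at the root: 9*(-7)^4 + 3*(-7)^3 - 9*(-7)^2 + 2*(-7)^1 + 6 = (21609) + (-1029) + (-441) + (-14) + (6) = 20131; answer 20131
Part 2: A1 = 20131; r = 20131; squarings mod 1409: 799^1=799, 799^2=124, 799^4=1286, 799^8=1039, 799^16=227, 799^32=805, 799^64=1294, 799^128=544, 799^256=46, 799^512=707, 799^1024=1063, 799^2048=1360, 799^4096=992, 799^8192=582, 799^16384=564; 799^20131 = 799^1 * 799^2 * 799^32 * 799^128 * 799^512 * 799^1024 * 799^2048 * 799^16384 = 803 (mod 1409); answer 803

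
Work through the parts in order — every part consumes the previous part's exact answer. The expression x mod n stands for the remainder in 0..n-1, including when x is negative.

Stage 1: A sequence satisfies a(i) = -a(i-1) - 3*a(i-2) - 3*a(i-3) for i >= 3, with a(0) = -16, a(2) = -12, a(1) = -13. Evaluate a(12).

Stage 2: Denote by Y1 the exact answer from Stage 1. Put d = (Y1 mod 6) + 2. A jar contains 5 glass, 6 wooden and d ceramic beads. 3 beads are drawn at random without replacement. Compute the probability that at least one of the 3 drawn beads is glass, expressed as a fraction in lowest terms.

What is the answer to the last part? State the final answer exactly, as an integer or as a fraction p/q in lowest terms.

Stage 1: a(3) = -1*(-12) - 3*(-13) - 3*(-16) = 99; iterating: a(3)=99, a(4)=-24, a(5)=-237, a(6)=12, a(7)=771, a(8)=-96, a(9)=-2253, a(10)=228, a(11)=6819, a(12)=-744; answer -744
Stage 2: Y1 = -744; d = 2; total draws C(13,3) = 286; complement C(8,3) = 56; favorable 286 - 56 = 230; P = 115/143; answer 115/143

115/143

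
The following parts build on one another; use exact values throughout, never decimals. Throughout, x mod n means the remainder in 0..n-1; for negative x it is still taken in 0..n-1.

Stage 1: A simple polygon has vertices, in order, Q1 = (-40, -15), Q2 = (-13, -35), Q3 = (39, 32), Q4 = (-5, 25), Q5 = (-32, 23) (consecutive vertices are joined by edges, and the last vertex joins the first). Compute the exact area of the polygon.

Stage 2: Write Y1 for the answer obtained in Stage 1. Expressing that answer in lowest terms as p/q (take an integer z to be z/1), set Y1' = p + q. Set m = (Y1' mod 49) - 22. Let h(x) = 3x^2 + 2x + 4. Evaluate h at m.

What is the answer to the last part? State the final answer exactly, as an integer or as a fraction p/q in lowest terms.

1244

Stage 1: cross terms: (-40*-35 - -13*-15)=1205, (-13*32 - 39*-35)=949, (39*25 - -5*32)=1135, (-5*23 - -32*25)=685, (-32*-15 - -40*23)=1400; twice the area = |5374| = 5374; area = 2687; answer 2687
Stage 2: Y1 = 2687; threaded value p + q = 2688; m = 20; 3*(20)^2 + 2*(20)^1 + 4 = (1200) + (40) + (4) = 1244; answer 1244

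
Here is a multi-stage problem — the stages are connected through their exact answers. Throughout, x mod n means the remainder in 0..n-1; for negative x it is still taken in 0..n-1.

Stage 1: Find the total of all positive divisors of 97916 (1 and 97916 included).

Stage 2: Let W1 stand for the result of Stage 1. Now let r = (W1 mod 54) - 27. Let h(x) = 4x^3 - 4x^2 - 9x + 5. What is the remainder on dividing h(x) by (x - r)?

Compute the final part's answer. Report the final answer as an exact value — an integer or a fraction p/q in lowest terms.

-81400

Stage 1: 97916 = 2^2 * 7 * 13 * 269; sigma = (1 + 2 + 4) * (1 + 7) * (1 + 13) * (1 + 269) = 7 * 8 * 14 * 270 = 211680; answer 211680
Stage 2: W1 = 211680; r = -27; remainder = value at the root: 4*(-27)^3 - 4*(-27)^2 - 9*(-27)^1 + 5 = (-78732) + (-2916) + (243) + (5) = -81400; answer -81400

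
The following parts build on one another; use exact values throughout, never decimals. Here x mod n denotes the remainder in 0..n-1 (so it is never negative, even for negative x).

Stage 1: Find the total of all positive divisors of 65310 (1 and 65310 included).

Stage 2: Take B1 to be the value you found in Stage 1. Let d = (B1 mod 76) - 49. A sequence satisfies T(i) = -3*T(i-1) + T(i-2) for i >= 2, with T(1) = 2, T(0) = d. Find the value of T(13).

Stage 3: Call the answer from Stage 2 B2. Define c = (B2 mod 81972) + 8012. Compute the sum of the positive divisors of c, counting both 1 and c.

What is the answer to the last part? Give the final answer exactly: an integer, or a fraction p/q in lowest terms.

Stage 1: 65310 = 2 * 3 * 5 * 7 * 311; sigma = (1 + 2) * (1 + 3) * (1 + 5) * (1 + 7) * (1 + 311) = 3 * 4 * 6 * 8 * 312 = 179712; answer 179712
Stage 2: B1 = 179712; d = -1; T(2) = -3*(2) + 1*(-1) = -7; iterating: T(2)=-7, T(3)=23, T(4)=-76, T(5)=251, T(6)=-829, T(7)=2738, T(8)=-9043, T(9)=29867, T(10)=-98644, T(11)=325799, T(12)=-1076041, T(13)=3553922; answer 3553922
Stage 3: B2 = 3553922; c = 37138; 37138 = 2 * 31 * 599; sigma = (1 + 2) * (1 + 31) * (1 + 599) = 3 * 32 * 600 = 57600; answer 57600

57600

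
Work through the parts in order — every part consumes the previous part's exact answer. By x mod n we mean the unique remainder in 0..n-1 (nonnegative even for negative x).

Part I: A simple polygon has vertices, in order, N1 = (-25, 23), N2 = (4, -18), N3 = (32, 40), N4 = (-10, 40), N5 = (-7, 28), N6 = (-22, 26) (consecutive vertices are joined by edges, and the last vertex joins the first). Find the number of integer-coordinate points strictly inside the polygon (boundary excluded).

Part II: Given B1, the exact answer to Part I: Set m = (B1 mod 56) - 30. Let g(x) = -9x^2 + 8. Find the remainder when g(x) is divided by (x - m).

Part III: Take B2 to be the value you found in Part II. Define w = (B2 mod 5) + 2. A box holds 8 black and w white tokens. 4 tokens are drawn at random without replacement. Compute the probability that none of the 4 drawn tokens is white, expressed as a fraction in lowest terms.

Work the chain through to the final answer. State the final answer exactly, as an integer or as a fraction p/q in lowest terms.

14/99

Part I: cross terms: (-25*-18 - 4*23)=358, (4*40 - 32*-18)=736, (32*40 - -10*40)=1680, (-10*28 - -7*40)=0, (-7*26 - -22*28)=434, (-22*23 - -25*26)=144; twice the area = |3352| = 3352; area = 1676; boundary points = 1 + 2 + 42 + 3 + 1 + 3 = 52; strictly interior points = area - boundary/2 + 1 = 1651; answer 1651
Part II: B1 = 1651; m = -3; remainder = value at the root: -9*(-3)^2 + 8 = (-81) + (8) = -73; answer -73
Part III: B2 = -73; w = 4; total draws C(12,4) = 495; favorable C(8,4) = 70; P = 14/99; answer 14/99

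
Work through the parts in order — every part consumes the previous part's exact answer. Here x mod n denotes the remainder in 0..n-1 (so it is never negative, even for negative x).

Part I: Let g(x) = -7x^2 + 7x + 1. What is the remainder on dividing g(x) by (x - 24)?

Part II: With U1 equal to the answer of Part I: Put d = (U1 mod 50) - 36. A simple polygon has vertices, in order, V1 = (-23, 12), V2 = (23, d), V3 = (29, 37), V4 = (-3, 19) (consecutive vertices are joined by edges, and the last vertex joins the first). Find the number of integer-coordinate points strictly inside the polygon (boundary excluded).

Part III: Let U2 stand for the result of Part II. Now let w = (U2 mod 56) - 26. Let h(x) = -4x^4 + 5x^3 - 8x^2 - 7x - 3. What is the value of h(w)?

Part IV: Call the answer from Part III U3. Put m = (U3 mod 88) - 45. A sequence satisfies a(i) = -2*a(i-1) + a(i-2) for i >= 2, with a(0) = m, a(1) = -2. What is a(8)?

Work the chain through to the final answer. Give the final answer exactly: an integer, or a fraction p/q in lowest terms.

Part I: remainder = value at the root: -7*(24)^2 + 7*(24)^1 + 1 = (-4032) + (168) + (1) = -3863; answer -3863
Part II: U1 = -3863; d = 1; cross terms: (-23*1 - 23*12)=-299, (23*37 - 29*1)=822, (29*19 - -3*37)=662, (-3*12 - -23*19)=401; twice the area = |1586| = 1586; area = 793; boundary points = 1 + 6 + 2 + 1 = 10; strictly interior points = area - boundary/2 + 1 = 789; answer 789
Part III: U2 = 789; w = -21; -4*(-21)^4 + 5*(-21)^3 - 8*(-21)^2 - 7*(-21)^1 - 3 = (-777924) + (-46305) + (-3528) + (147) + (-3) = -827613; answer -827613
Part IV: U3 = -827613; m = -18; a(2) = -2*(-2) + 1*(-18) = -14; iterating: a(2)=-14, a(3)=26, a(4)=-66, a(5)=158, a(6)=-382, a(7)=922, a(8)=-2226; answer -2226

-2226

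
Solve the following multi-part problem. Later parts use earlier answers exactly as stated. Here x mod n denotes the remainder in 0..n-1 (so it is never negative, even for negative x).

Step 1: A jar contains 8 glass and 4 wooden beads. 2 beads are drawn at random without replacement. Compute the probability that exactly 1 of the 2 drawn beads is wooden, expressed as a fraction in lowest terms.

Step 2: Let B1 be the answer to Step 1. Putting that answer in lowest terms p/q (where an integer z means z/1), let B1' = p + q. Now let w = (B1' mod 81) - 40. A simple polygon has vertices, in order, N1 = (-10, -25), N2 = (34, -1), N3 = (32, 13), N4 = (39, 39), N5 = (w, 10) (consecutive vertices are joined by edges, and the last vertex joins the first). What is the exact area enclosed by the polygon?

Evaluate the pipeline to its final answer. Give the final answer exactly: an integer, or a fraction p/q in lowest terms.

1989/2

Step 1: total draws C(12,2) = 66; favorable C(4,1)*C(8,1) = 32; P = 16/33; answer 16/33
Step 2: B1 = 16/33; threaded value p + q = 49; w = 9; cross terms: (-10*-1 - 34*-25)=860, (34*13 - 32*-1)=474, (32*39 - 39*13)=741, (39*10 - 9*39)=39, (9*-25 - -10*10)=-125; twice the area = |1989| = 1989; area = 1989/2; answer 1989/2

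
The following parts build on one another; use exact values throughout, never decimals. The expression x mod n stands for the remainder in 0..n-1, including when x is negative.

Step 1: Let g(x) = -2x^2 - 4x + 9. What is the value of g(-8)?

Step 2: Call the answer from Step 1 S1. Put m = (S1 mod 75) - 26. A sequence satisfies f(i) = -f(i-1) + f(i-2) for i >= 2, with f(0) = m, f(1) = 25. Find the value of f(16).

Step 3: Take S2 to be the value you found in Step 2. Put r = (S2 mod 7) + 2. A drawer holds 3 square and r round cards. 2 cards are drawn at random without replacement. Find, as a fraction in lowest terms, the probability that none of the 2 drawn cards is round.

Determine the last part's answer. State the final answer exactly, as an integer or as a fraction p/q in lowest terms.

Step 1: -2*(-8)^2 - 4*(-8)^1 + 9 = (-128) + (32) + (9) = -87; answer -87
Step 2: S1 = -87; m = 37; f(2) = -1*(25) + 1*(37) = 12; iterating: f(2)=12, f(3)=13, f(4)=-1, f(5)=14, f(6)=-15, f(7)=29, f(8)=-44, f(9)=73, f(10)=-117, f(11)=190, f(12)=-307, f(13)=497, f(14)=-804, f(15)=1301, f(16)=-2105; answer -2105
Step 3: S2 = -2105; r = 4; total draws C(7,2) = 21; favorable C(3,2) = 3; P = 1/7; answer 1/7

1/7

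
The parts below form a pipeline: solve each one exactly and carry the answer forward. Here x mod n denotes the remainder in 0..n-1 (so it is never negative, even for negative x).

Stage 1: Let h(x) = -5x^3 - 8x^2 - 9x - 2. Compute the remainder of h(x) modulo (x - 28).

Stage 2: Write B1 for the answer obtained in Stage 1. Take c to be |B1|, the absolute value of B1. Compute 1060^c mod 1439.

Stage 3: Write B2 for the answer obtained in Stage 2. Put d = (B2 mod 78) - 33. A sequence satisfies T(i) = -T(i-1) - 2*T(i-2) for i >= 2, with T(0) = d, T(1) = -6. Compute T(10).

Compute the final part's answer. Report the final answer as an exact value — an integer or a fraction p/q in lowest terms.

Stage 1: remainder = value at the root: -5*(28)^3 - 8*(28)^2 - 9*(28)^1 - 2 = (-109760) + (-6272) + (-252) + (-2) = -116286; answer -116286
Stage 2: B1 = -116286; c = 116286; squarings mod 1439: 1060^1=1060, 1060^2=1180, 1060^4=887, 1060^8=1075, 1060^16=108, 1060^32=152, 1060^64=80, 1060^128=644, 1060^256=304, 1060^512=320, 1060^1024=231, 1060^2048=118, 1060^4096=973, 1060^8192=1306, 1060^16384=421, 1060^32768=244, 1060^65536=537; 1060^116286 = 1060^2 * 1060^4 * 1060^8 * 1060^16 * 1060^32 * 1060^512 * 1060^1024 * 1060^16384 * 1060^32768 * 1060^65536 = 76 (mod 1439); answer 76
Stage 3: B2 = 76; d = 43; T(2) = -1*(-6) - 2*(43) = -80; iterating: T(2)=-80, T(3)=92, T(4)=68, T(5)=-252, T(6)=116, T(7)=388, T(8)=-620, T(9)=-156, T(10)=1396; answer 1396

1396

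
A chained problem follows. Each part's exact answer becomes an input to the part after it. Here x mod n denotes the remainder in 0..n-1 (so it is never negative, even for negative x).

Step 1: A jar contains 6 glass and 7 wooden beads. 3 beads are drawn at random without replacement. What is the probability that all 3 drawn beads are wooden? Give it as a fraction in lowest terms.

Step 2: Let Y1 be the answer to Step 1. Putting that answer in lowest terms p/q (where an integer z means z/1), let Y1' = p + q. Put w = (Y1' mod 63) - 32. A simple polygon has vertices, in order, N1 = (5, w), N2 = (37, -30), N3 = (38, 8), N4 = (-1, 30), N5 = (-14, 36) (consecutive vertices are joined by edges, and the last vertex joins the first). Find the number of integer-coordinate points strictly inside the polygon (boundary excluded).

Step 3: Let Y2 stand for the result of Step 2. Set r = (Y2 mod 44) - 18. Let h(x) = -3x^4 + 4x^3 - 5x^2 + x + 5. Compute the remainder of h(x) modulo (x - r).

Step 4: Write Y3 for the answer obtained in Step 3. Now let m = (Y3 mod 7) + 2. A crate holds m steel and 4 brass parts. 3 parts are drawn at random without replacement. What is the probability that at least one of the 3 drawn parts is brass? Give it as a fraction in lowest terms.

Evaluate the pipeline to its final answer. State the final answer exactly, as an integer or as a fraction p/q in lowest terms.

Step 1: total draws C(13,3) = 286; favorable C(7,3) = 35; P = 35/286; answer 35/286
Step 2: Y1 = 35/286; threaded value p + q = 321; w = -26; cross terms: (5*-30 - 37*-26)=812, (37*8 - 38*-30)=1436, (38*30 - -1*8)=1148, (-1*36 - -14*30)=384, (-14*-26 - 5*36)=184; twice the area = |3964| = 3964; area = 1982; boundary points = 4 + 1 + 1 + 1 + 1 = 8; strictly interior points = area - boundary/2 + 1 = 1979; answer 1979
Step 3: Y2 = 1979; r = 25; remainder = value at the root: -3*(25)^4 + 4*(25)^3 - 5*(25)^2 + 1*(25)^1 + 5 = (-1171875) + (62500) + (-3125) + (25) + (5) = -1112470; answer -1112470
Step 4: Y3 = -1112470; m = 7; total draws C(11,3) = 165; complement C(7,3) = 35; favorable 165 - 35 = 130; P = 26/33; answer 26/33

26/33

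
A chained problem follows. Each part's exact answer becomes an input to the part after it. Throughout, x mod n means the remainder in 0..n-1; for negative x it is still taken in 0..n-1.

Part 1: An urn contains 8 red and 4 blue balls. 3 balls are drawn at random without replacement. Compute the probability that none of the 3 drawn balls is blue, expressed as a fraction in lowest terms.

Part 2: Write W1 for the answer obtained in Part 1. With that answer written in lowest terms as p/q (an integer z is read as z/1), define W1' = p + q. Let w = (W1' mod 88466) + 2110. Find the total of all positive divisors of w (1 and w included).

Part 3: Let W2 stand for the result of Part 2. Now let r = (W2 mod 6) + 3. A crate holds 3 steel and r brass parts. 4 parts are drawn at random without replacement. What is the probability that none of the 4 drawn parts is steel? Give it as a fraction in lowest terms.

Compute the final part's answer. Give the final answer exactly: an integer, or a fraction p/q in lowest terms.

Part 1: total draws C(12,3) = 220; favorable C(8,3) = 56; P = 14/55; answer 14/55
Part 2: W1 = 14/55; threaded value p + q = 69; w = 2179; 2179 is prime, so its only divisors are 1 and 2179; sigma = 1 + 2179 = 2180; answer 2180
Part 3: W2 = 2180; r = 5; total draws C(8,4) = 70; favorable C(5,4) = 5; P = 1/14; answer 1/14

1/14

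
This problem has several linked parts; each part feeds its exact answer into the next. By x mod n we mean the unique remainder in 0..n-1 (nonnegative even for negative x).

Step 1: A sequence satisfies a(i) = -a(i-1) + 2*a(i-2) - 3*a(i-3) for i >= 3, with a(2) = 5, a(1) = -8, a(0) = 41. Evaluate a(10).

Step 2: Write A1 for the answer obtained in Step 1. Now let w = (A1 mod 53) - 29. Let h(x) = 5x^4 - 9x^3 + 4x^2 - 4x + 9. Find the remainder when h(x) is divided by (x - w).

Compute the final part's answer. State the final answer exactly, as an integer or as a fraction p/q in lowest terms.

Step 1: a(3) = -1*(5) + 2*(-8) - 3*(41) = -144; iterating: a(3)=-144, a(4)=178, a(5)=-481, a(6)=1269, a(7)=-2765, a(8)=6746, a(9)=-16083, a(10)=37870; answer 37870
Step 2: A1 = 37870; w = -1; remainder = value at the root: 5*(-1)^4 - 9*(-1)^3 + 4*(-1)^2 - 4*(-1)^1 + 9 = (5) + (9) + (4) + (4) + (9) = 31; answer 31

31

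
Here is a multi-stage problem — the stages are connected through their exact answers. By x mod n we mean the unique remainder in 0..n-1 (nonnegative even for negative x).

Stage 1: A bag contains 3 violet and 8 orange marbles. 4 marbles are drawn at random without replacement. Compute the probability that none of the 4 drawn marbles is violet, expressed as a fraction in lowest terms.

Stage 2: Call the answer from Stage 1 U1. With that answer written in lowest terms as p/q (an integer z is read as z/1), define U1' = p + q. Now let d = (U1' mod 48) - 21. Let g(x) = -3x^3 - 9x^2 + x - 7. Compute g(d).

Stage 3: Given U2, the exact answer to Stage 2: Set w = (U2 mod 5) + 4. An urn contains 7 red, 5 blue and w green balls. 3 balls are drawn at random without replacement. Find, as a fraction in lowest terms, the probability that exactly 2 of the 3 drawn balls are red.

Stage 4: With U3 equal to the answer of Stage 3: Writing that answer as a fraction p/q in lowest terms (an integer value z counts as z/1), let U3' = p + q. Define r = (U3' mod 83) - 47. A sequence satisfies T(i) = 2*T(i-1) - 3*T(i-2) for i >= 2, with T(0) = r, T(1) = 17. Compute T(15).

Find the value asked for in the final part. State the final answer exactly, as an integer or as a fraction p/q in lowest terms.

Stage 1: total draws C(11,4) = 330; favorable C(8,4) = 70; P = 7/33; answer 7/33
Stage 2: U1 = 7/33; threaded value p + q = 40; d = 19; -3*(19)^3 - 9*(19)^2 + 1*(19)^1 - 7 = (-20577) + (-3249) + (19) + (-7) = -23814; answer -23814
Stage 3: U2 = -23814; w = 5; total draws C(17,3) = 680; favorable C(7,2)*C(10,1) = 210; P = 21/68; answer 21/68
Stage 4: U3 = 21/68; threaded value p + q = 89; r = -41; T(2) = 2*(17) - 3*(-41) = 157; iterating: T(2)=157, T(3)=263, T(4)=55, T(5)=-679, T(6)=-1523, T(7)=-1009, T(8)=2551, T(9)=8129, T(10)=8605, T(11)=-7177, T(12)=-40169, T(13)=-58807, T(14)=2893, T(15)=182207; answer 182207

182207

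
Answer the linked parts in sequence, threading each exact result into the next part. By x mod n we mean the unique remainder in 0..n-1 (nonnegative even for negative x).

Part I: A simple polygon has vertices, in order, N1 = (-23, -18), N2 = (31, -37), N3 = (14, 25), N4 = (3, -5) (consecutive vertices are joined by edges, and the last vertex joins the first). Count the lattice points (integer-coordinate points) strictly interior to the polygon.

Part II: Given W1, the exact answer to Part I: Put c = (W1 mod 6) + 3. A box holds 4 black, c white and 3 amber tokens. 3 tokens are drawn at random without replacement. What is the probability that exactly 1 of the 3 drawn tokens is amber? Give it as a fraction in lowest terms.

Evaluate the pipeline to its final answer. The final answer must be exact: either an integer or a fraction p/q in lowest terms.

198/455

Part I: cross terms: (-23*-37 - 31*-18)=1409, (31*25 - 14*-37)=1293, (14*-5 - 3*25)=-145, (3*-18 - -23*-5)=-169; twice the area = |2388| = 2388; area = 1194; boundary points = 1 + 1 + 1 + 13 = 16; strictly interior points = area - boundary/2 + 1 = 1187; answer 1187
Part II: W1 = 1187; c = 8; total draws C(15,3) = 455; favorable C(3,1)*C(12,2) = 198; P = 198/455; answer 198/455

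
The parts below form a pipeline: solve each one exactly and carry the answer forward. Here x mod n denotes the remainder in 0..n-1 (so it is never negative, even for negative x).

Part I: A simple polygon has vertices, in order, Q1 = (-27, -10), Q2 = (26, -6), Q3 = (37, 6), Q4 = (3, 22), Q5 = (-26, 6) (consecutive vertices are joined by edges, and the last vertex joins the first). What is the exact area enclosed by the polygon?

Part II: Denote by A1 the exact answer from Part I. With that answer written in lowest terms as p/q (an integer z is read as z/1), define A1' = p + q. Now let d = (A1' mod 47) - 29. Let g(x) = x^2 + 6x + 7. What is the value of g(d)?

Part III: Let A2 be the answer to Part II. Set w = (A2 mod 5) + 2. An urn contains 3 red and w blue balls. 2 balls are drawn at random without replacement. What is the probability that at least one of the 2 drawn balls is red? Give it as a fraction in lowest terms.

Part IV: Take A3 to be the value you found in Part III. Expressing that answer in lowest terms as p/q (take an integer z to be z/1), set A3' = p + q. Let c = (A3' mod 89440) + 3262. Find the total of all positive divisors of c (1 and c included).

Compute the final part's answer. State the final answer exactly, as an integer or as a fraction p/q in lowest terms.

Part I: cross terms: (-27*-6 - 26*-10)=422, (26*6 - 37*-6)=378, (37*22 - 3*6)=796, (3*6 - -26*22)=590, (-26*-10 - -27*6)=422; twice the area = |2608| = 2608; area = 1304; answer 1304
Part II: A1 = 1304; threaded value p + q = 1305; d = 7; 1*(7)^2 + 6*(7)^1 + 7 = (49) + (42) + (7) = 98; answer 98
Part III: A2 = 98; w = 5; total draws C(8,2) = 28; complement C(5,2) = 10; favorable 28 - 10 = 18; P = 9/14; answer 9/14
Part IV: A3 = 9/14; threaded value p + q = 23; c = 3285; 3285 = 3^2 * 5 * 73; sigma = (1 + 3 + 9) * (1 + 5) * (1 + 73) = 13 * 6 * 74 = 5772; answer 5772

5772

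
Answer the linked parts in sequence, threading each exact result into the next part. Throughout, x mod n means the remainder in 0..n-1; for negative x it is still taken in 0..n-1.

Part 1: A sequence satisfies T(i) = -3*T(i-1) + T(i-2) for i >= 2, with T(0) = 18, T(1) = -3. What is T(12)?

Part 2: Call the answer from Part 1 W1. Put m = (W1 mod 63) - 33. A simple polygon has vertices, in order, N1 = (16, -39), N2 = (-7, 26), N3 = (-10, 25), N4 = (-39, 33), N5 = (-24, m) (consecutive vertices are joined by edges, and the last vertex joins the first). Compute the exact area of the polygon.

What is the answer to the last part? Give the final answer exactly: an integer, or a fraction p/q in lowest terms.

Part 1: T(2) = -3*(-3) + 1*(18) = 27; iterating: T(2)=27, T(3)=-84, T(4)=279, T(5)=-921, T(6)=3042, T(7)=-10047, T(8)=33183, T(9)=-109596, T(10)=361971, T(11)=-1195509, T(12)=3948498; answer 3948498
Part 2: W1 = 3948498; m = 3; cross terms: (16*26 - -7*-39)=143, (-7*25 - -10*26)=85, (-10*33 - -39*25)=645, (-39*3 - -24*33)=675, (-24*-39 - 16*3)=888; twice the area = |2436| = 2436; area = 1218; answer 1218

1218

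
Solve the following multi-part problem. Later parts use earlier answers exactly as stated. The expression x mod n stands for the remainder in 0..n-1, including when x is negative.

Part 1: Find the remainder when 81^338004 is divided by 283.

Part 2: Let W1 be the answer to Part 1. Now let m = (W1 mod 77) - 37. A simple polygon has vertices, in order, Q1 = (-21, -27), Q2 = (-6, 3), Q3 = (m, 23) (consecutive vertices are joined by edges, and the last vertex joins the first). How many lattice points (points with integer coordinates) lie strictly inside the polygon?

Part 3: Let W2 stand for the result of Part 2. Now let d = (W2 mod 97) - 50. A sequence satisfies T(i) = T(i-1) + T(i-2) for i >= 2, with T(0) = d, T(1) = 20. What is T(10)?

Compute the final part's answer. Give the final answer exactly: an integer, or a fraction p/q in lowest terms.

Part 1: squarings mod 283: 81^1=81, 81^2=52, 81^4=157, 81^8=28, 81^16=218, 81^32=263, 81^64=117, 81^128=105, 81^256=271, 81^512=144, 81^1024=77, 81^2048=269, 81^4096=196, 81^8192=211, 81^16384=90, 81^32768=176, 81^65536=129, 81^131072=227, 81^262144=23; 81^338004 = 81^4 * 81^16 * 81^64 * 81^2048 * 81^8192 * 81^65536 * 81^262144 = 64 (mod 283); answer 64
Part 2: W1 = 64; m = 27; cross terms: (-21*3 - -6*-27)=-225, (-6*23 - 27*3)=-219, (27*-27 - -21*23)=-246; twice the area = |-690| = 690; area = 345; boundary points = 15 + 1 + 2 = 18; strictly interior points = area - boundary/2 + 1 = 337; answer 337
Part 3: W2 = 337; d = -4; T(2) = 1*(20) + 1*(-4) = 16; iterating: T(2)=16, T(3)=36, T(4)=52, T(5)=88, T(6)=140, T(7)=228, T(8)=368, T(9)=596, T(10)=964; answer 964

964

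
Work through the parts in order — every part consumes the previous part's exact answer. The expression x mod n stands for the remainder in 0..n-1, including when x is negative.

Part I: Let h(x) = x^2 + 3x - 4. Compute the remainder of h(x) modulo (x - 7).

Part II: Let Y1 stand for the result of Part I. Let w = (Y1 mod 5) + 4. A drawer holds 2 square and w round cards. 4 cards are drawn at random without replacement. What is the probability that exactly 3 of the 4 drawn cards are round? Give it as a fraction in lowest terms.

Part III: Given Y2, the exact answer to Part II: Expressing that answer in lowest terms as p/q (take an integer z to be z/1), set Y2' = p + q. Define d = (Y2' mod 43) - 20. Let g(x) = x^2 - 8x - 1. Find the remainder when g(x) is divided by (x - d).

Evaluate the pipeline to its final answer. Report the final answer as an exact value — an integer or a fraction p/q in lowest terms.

Part I: remainder = value at the root: 1*(7)^2 + 3*(7)^1 - 4 = (49) + (21) + (-4) = 66; answer 66
Part II: Y1 = 66; w = 5; total draws C(7,4) = 35; favorable C(5,3)*C(2,1) = 20; P = 4/7; answer 4/7
Part III: Y2 = 4/7; threaded value p + q = 11; d = -9; remainder = value at the root: 1*(-9)^2 - 8*(-9)^1 - 1 = (81) + (72) + (-1) = 152; answer 152

152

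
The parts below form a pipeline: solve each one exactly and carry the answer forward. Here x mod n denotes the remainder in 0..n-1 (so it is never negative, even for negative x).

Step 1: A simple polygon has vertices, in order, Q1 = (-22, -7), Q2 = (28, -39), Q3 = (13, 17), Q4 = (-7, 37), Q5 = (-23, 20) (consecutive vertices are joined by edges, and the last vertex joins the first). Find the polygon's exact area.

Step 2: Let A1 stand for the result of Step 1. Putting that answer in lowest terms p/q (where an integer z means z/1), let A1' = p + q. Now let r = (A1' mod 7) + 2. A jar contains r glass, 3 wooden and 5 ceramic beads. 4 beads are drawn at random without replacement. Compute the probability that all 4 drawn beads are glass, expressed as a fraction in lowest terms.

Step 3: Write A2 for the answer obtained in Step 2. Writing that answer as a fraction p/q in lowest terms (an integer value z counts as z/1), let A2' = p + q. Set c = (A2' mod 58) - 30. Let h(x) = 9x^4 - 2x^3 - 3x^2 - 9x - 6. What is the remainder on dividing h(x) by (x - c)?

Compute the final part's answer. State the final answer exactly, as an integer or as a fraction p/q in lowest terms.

160

Step 1: cross terms: (-22*-39 - 28*-7)=1054, (28*17 - 13*-39)=983, (13*37 - -7*17)=600, (-7*20 - -23*37)=711, (-23*-7 - -22*20)=601; twice the area = |3949| = 3949; area = 3949/2; answer 3949/2
Step 2: A1 = 3949/2; threaded value p + q = 3951; r = 5; total draws C(13,4) = 715; favorable C(5,4) = 5; P = 1/143; answer 1/143
Step 3: A2 = 1/143; threaded value p + q = 144; c = -2; remainder = value at the root: 9*(-2)^4 - 2*(-2)^3 - 3*(-2)^2 - 9*(-2)^1 - 6 = (144) + (16) + (-12) + (18) + (-6) = 160; answer 160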